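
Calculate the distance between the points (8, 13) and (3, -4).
Using the distance formula: d = sqrt((x₂-x₁)² + (y₂-y₁)²)
dx = 3 - 8 = -5
dy = (-4) - 13 = -17
d = sqrt((-5)² + (-17)²) = sqrt(25 + 289) = sqrt(314) = 17.72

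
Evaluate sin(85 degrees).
sin(85 degrees) = 0.9962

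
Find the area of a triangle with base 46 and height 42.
Area = (1/2) * base * height
Area = (1/2) * 46 * 42
Area = 966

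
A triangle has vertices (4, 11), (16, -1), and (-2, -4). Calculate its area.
Using the coordinate formula: Area = (1/2)|x₁(y₂-y₃) + x₂(y₃-y₁) + x₃(y₁-y₂)|
Area = (1/2)|4((-1)-(-4)) + 16((-4)-11) + (-2)(11-(-1))|
Area = (1/2)|4*3 + 16*(-15) + (-2)*12|
Area = (1/2)|12 + (-240) + (-24)|
Area = (1/2)*252 = 126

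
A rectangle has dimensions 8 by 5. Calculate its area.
Area = length * width
Area = 8 * 5
Area = 40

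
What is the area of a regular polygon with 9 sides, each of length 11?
For a regular 9-gon with side length s = 11:
Apothem a = s / (2*tan(pi/9)) = 11 / (2*tan(pi/9)) ≈ 15.1111
Perimeter P = 9 * 11 = 99
Area = (1/2) * P * a = (1/2) * 99 * 15.1111 = 748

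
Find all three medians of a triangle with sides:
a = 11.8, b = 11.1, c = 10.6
Using m_x = ½√(2y² + 2z² - x²):
m_a = ½√(2·11.1² + 2·10.6² - 11.8²) = ½√331.9 = 9.109
m_b = ½√(2·11.8² + 2·10.6² - 11.1²) = ½√379.99 = 9.747
m_c = ½√(2·11.8² + 2·11.1² - 10.6²) = ½√412.54 = 10.16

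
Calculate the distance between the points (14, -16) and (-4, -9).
Using the distance formula: d = sqrt((x₂-x₁)² + (y₂-y₁)²)
dx = (-4) - 14 = -18
dy = (-9) - (-16) = 7
d = sqrt((-18)² + 7²) = sqrt(324 + 49) = sqrt(373) = 19.31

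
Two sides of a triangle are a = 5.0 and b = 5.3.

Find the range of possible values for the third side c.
By the triangle inequality: |a - b| < c < a + b
|5.0 - 5.3| < c < 5.0 + 5.3
0.3 < c < 10.3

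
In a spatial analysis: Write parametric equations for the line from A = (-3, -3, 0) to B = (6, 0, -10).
Direction vector d = B - A = (9, 3, -10)
x = -3 + 9t, y = -3 + 3t, z = 0 - 10t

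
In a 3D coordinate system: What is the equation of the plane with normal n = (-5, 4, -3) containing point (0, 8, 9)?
d = n·P = (-5)(0) + (4)(8) + (-3)(9) = 5
Plane: -5x + 4y - 3z = 5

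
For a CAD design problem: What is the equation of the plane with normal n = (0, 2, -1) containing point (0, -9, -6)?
d = n·P = (0)(0) + (2)(-9) + (-1)(-6) = -12
Plane: 2y - z = -12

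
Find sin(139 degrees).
sin(139 degrees) = 0.6561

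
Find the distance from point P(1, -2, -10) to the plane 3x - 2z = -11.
d = |3(1) + 0(-2) + (-2)(-10) - (-11)| / √(3² + 0² + (-2)²) = 34/√13 = 9.43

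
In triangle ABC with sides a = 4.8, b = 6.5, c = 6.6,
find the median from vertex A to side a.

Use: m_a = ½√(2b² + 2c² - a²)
m_a = ½√(2·6.5² + 2·6.6² - 4.8²)
m_a = ½√(84.5 + 87.12 - 23.04) = ½√148.58 = 6.095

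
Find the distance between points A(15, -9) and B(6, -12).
Using the distance formula: d = sqrt((x₂-x₁)² + (y₂-y₁)²)
dx = 6 - 15 = -9
dy = (-12) - (-9) = -3
d = sqrt((-9)² + (-3)²) = sqrt(81 + 9) = sqrt(90) = 9.49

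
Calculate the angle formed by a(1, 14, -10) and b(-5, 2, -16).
a·b = 183, |a|² = 297, |b|² = 285
cos θ = 183/√84645 ≈ 0.629
θ ≈ 51.02°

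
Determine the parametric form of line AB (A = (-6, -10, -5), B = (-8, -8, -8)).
Direction vector d = B - A = (-2, 2, -3)
x = -6 - 2t, y = -10 + 2t, z = -5 - 3t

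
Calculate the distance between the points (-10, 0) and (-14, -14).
Using the distance formula: d = sqrt((x₂-x₁)² + (y₂-y₁)²)
dx = (-14) - (-10) = -4
dy = (-14) - 0 = -14
d = sqrt((-4)² + (-14)²) = sqrt(16 + 196) = sqrt(212) = 14.56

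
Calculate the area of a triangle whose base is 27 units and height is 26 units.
Area = (1/2) * base * height
Area = (1/2) * 27 * 26
Area = 351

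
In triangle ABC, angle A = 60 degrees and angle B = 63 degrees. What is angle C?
Sum of angles in a triangle = 180 degrees
Third angle = 180 - 60 - 63
Third angle = 57 degrees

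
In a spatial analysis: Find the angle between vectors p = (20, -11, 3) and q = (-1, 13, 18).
p·q = -109, |p|² = 530, |q|² = 494
cos θ = -109/√261820 ≈ -0.213
θ ≈ 102.3°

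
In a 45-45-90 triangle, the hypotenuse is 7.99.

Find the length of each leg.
In a 45-45-90 triangle, hypotenuse = leg·√2  →  leg = hypotenuse/√2
leg = 7.99/√2 = 5.65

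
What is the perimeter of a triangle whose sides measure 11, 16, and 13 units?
Perimeter = sum of all sides
Perimeter = 11 + 16 + 13
Perimeter = 40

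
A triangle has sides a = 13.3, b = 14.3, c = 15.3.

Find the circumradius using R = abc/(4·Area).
s = (a+b+c)/2 = 21.45
Area = √(s(s-a)(s-b)(s-c)) = √(21.45·8.15·7.15·6.15) = 87.6765
R = abc/(4·Area) = (13.3·14.3·15.3)/(4·87.6765) = 2909.907/350.706 = 8.297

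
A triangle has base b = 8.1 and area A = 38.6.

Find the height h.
A = ½bh  →  h = 2A/b
h = 2·38.6/8.1 = 9.531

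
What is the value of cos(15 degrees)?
cos(15 degrees) = 0.9659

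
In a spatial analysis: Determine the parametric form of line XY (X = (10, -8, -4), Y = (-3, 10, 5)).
Direction vector d = Y - X = (-13, 18, 9)
x = 10 - 13t, y = -8 + 18t, z = -4 + 9t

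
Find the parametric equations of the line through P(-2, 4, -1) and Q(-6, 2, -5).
Direction vector d = Q - P = (-4, -2, -4)
x = -2 - 4t, y = 4 - 2t, z = -1 - 4t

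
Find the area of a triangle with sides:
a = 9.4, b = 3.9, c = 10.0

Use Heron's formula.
s = (a+b+c)/2 = (9.4+3.9+10.0)/2 = 11.65
A = √(s(s-a)(s-b)(s-c)) = √(11.65·2.25·7.75·1.65)
A = √335.192 = 18.31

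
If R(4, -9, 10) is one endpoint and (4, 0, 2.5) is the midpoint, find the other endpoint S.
S = (2×4 - 4, 2×0 - (-9), 2×2.5 - 10) = (4, 9, -5)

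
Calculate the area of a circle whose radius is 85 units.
Area = pi * r²
Area = pi * 85²
Area = pi * 7225
Area = 22698.01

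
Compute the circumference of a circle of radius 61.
Circumference = 2 * pi * r
Circumference = 2 * pi * 61
Circumference = 383.27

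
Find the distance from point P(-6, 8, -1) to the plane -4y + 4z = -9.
d = |0(-6) + (-4)(8) + 4(-1) - (-9)| / √(0² + (-4)² + 4²) = 27/√32 = 4.773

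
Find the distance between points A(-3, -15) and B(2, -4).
Using the distance formula: d = sqrt((x₂-x₁)² + (y₂-y₁)²)
dx = 2 - (-3) = 5
dy = (-4) - (-15) = 11
d = sqrt(5² + 11²) = sqrt(25 + 121) = sqrt(146) = 12.08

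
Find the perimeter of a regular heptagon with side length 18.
Perimeter = number of sides * side length
Perimeter = 7 * 18
Perimeter = 126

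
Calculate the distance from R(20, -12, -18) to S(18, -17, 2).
d = √[(-2)² + (-5)² + (20)²] = √429 = 20.71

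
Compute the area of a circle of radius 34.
Area = pi * r²
Area = pi * 34²
Area = pi * 1156
Area = 3631.68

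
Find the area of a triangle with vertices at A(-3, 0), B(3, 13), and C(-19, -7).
Using the coordinate formula: Area = (1/2)|x₁(y₂-y₃) + x₂(y₃-y₁) + x₃(y₁-y₂)|
Area = (1/2)|(-3)(13-(-7)) + 3((-7)-0) + (-19)(0-13)|
Area = (1/2)|(-3)*20 + 3*(-7) + (-19)*(-13)|
Area = (1/2)|(-60) + (-21) + 247|
Area = (1/2)*166 = 83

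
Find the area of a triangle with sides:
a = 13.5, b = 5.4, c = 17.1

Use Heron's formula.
s = (a+b+c)/2 = (13.5+5.4+17.1)/2 = 18
A = √(s(s-a)(s-b)(s-c)) = √(18·4.5·12.6·0.9)
A = √918.54 = 30.31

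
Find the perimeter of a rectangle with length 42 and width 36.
Perimeter = 2 * (length + width)
Perimeter = 2 * (42 + 36)
Perimeter = 2 * 78
Perimeter = 156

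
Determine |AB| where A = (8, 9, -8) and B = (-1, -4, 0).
d = √[(-9)² + (-13)² + (8)²] = √314 = 17.72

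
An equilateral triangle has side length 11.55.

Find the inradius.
For an equilateral triangle, r = s/(2√3) where s is the side.
r = 11.55/(2√3) = 11.55/3.464102 = 3.334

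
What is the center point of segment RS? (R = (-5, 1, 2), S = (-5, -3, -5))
Midpoint = ((-5-5)/2, (1-3)/2, (2-5)/2) = (-5, -1, -1.5)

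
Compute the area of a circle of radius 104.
Area = pi * r²
Area = pi * 104²
Area = pi * 10816
Area = 33979.47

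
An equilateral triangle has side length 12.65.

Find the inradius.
For an equilateral triangle, r = s/(2√3) where s is the side.
r = 12.65/(2√3) = 12.65/3.464102 = 3.652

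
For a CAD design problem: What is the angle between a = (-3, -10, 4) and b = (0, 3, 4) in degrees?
a·b = -14, |a|² = 125, |b|² = 25
cos θ = -14/√3125 ≈ -0.2504
θ ≈ 104.5°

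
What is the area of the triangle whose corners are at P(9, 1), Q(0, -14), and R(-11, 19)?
Using the coordinate formula: Area = (1/2)|x₁(y₂-y₃) + x₂(y₃-y₁) + x₃(y₁-y₂)|
Area = (1/2)|9((-14)-19) + 0(19-1) + (-11)(1-(-14))|
Area = (1/2)|9*(-33) + 0*18 + (-11)*15|
Area = (1/2)|(-297) + 0 + (-165)|
Area = (1/2)*462 = 231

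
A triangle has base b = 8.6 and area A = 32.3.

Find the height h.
A = ½bh  →  h = 2A/b
h = 2·32.3/8.6 = 7.512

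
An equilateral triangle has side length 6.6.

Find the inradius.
For an equilateral triangle, r = s/(2√3) where s is the side.
r = 6.6/(2√3) = 6.6/3.464102 = 1.905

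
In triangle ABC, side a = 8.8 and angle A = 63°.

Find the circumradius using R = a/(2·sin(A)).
R = a/(2·sin(A)) = 8.8/(2·sin(63°))
R = 8.8/(2·0.891007) = 8.8/1.782013 = 4.938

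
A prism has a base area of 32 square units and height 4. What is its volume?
Volume = base area * height
Volume = 32 * 4
Volume = 128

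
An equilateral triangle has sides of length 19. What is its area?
Area = (sqrt(3)/4) * s²
Area = (sqrt(3)/4) * 19²
Area = (sqrt(3)/4) * 361
Area = 156.32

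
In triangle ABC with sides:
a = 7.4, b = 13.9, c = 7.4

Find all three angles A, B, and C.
By the law of cosines:
cos(A) = (b² + c² - a²)/(2bc) = 0.939189  →  A = 20.08°
cos(B) = (a² + c² - b²)/(2ac) = -0.764153  →  B = 139.8°
cos(C) = (a² + b² - c²)/(2ab) = 0.939189  →  C = 20.08°
Check: A + B + C = 180.0° ✓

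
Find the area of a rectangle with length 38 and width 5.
Area = length * width
Area = 38 * 5
Area = 190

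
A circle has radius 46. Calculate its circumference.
Circumference = 2 * pi * r
Circumference = 2 * pi * 46
Circumference = 289.03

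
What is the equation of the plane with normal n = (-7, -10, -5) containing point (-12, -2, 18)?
d = n·P = (-7)(-12) + (-10)(-2) + (-5)(18) = 14
Plane: -7x - 10y - 5z = 14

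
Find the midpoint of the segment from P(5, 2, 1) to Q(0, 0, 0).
Midpoint = ((5+0)/2, (2+0)/2, (1+0)/2) = (2.5, 1, 0.5)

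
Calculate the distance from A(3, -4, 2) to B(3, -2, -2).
d = √[(0)² + (2)² + (-4)²] = √20 = 4.472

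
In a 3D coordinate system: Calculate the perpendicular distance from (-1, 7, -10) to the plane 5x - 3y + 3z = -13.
d = |5(-1) + (-3)(7) + 3(-10) - (-13)| / √(5² + (-3)² + 3²) = 43/√43 = 6.557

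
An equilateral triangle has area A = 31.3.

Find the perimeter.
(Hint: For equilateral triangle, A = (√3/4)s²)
A = (√3/4)s²  →  s² = 4A/√3 = 4·31.3/√3 = 72.2843
s = 8.50201
Perimeter = 3s = 25.51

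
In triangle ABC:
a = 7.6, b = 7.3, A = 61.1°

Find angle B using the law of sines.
sin(B)/b = sin(A)/a
sin(B) = b·sin(A)/a = 7.3·sin(61.1°)/7.6 = 0.840907
B = arcsin(0.840907) = 57.24°  (b ≤ a, so B ≤ A and the acute solution is unique)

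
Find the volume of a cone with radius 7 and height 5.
Volume = (1/3) * pi * r² * h
Volume = (1/3) * pi * 7² * 5
Volume = (1/3) * pi * 49 * 5
Volume = (1/3) * pi * 245
Volume = 256.56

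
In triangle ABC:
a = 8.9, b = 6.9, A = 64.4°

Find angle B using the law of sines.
sin(B)/b = sin(A)/a
sin(B) = b·sin(A)/a = 6.9·sin(64.4°)/8.9 = 0.699174
B = arcsin(0.699174) = 44.36°  (b ≤ a, so B ≤ A and the acute solution is unique)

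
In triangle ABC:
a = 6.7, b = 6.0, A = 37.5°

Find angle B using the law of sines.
sin(B)/b = sin(A)/a
sin(B) = b·sin(A)/a = 6.0·sin(37.5°)/6.7 = 0.545159
B = arcsin(0.545159) = 33.04°  (b ≤ a, so B ≤ A and the acute solution is unique)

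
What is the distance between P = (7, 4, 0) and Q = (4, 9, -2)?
d = √[(-3)² + (5)² + (-2)²] = √38 = 6.164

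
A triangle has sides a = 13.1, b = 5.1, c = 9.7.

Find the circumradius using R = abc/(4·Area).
s = (a+b+c)/2 = 13.95
Area = √(s(s-a)(s-b)(s-c)) = √(13.95·0.85·8.85·4.25) = 21.1185
R = abc/(4·Area) = (13.1·5.1·9.7)/(4·21.1185) = 648.057/84.474 = 7.672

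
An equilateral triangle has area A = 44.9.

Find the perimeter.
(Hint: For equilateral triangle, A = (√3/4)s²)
A = (√3/4)s²  →  s² = 4A/√3 = 4·44.9/√3 = 103.692
s = 10.1829
Perimeter = 3s = 30.55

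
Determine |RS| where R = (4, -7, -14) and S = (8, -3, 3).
d = √[(4)² + (4)² + (17)²] = √321 = 17.92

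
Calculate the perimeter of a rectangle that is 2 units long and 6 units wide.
Perimeter = 2 * (length + width)
Perimeter = 2 * (2 + 6)
Perimeter = 2 * 8
Perimeter = 16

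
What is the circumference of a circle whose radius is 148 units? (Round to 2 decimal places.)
Circumference = 2 * pi * r
Circumference = 2 * pi * 148
Circumference = 929.91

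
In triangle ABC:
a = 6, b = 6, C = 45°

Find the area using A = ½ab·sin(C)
A = ½·6·6·sin(45°) = ½·36·0.707107 = 12.73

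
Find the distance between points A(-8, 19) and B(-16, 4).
Using the distance formula: d = sqrt((x₂-x₁)² + (y₂-y₁)²)
dx = (-16) - (-8) = -8
dy = 4 - 19 = -15
d = sqrt((-8)² + (-15)²) = sqrt(64 + 225) = sqrt(289) = 17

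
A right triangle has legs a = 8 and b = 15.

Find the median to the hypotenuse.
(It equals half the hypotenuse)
Hypotenuse c = √(8² + 15²) = √289 = 17
Median to hypotenuse = c/2 = 8.5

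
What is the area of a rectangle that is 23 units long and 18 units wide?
Area = length * width
Area = 23 * 18
Area = 414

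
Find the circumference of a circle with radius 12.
Circumference = 2 * pi * r
Circumference = 2 * pi * 12
Circumference = 75.40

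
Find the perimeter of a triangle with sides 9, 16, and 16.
Perimeter = sum of all sides
Perimeter = 9 + 16 + 16
Perimeter = 41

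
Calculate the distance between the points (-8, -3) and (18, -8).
Using the distance formula: d = sqrt((x₂-x₁)² + (y₂-y₁)²)
dx = 18 - (-8) = 26
dy = (-8) - (-3) = -5
d = sqrt(26² + (-5)²) = sqrt(676 + 25) = sqrt(701) = 26.48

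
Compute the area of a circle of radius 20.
Area = pi * r²
Area = pi * 20²
Area = pi * 400
Area = 1256.64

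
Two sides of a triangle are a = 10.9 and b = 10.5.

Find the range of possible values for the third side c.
By the triangle inequality: |a - b| < c < a + b
|10.9 - 10.5| < c < 10.9 + 10.5
0.4 < c < 21.4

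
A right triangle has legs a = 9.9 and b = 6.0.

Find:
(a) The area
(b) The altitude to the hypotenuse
(a) Area = ½ab = ½·9.9·6.0 = 29.7
(b) Hypotenuse c = √(9.9² + 6.0²) = √134.01 = 11.5763
    Area = ½·c·h_c  →  h_c = 2·Area/c = 2·29.7/11.5763 = 5.131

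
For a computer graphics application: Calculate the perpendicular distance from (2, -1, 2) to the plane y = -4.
d = |0(2) + 1(-1) + 0(2) - (-4)| / √(0² + 1² + 0²) = 3/√1 = 3.0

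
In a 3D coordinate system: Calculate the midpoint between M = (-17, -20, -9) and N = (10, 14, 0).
Midpoint = ((-17+10)/2, (-20+14)/2, (-9+0)/2) = (-3.5, -3, -4.5)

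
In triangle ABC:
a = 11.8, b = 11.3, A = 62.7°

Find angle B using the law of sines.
sin(B)/b = sin(A)/a
sin(B) = b·sin(A)/a = 11.3·sin(62.7°)/11.8 = 0.850964
B = arcsin(0.850964) = 58.32°  (b ≤ a, so B ≤ A and the acute solution is unique)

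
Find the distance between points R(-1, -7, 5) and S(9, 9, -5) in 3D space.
d = √[(10)² + (16)² + (-10)²] = √456 = 21.35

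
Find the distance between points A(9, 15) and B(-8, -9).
Using the distance formula: d = sqrt((x₂-x₁)² + (y₂-y₁)²)
dx = (-8) - 9 = -17
dy = (-9) - 15 = -24
d = sqrt((-17)² + (-24)²) = sqrt(289 + 576) = sqrt(865) = 29.41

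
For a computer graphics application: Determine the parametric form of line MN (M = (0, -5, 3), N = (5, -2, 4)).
Direction vector d = N - M = (5, 3, 1)
x = 0 + 5t, y = -5 + 3t, z = 3 + t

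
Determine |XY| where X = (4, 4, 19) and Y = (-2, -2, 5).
d = √[(-6)² + (-6)² + (-14)²] = √268 = 16.37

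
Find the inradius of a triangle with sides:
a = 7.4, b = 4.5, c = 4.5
s = (a+b+c)/2 = (7.4+4.5+4.5)/2 = 8.2
Area = √(s(s-a)(s-b)(s-c)) = √(8.2·0.8·3.7·3.7) = 9.47662
r = Area/s = 9.47662/8.2 = 1.156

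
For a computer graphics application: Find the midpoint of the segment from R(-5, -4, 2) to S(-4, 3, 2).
Midpoint = ((-5-4)/2, (-4+3)/2, (2+2)/2) = (-4.5, -0.5, 2)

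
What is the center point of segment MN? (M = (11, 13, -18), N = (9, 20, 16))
Midpoint = ((11+9)/2, (13+20)/2, (-18+16)/2) = (10, 16.5, -1)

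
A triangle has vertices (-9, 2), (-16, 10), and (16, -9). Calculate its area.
Using the coordinate formula: Area = (1/2)|x₁(y₂-y₃) + x₂(y₃-y₁) + x₃(y₁-y₂)|
Area = (1/2)|(-9)(10-(-9)) + (-16)((-9)-2) + 16(2-10)|
Area = (1/2)|(-9)*19 + (-16)*(-11) + 16*(-8)|
Area = (1/2)|(-171) + 176 + (-128)|
Area = (1/2)*123 = 61.50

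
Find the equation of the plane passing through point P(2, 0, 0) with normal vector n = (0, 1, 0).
d = n·P = (0)(2) + (1)(0) + (0)(0) = 0
Plane: y = 0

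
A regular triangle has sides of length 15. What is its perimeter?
Perimeter = number of sides * side length
Perimeter = 3 * 15
Perimeter = 45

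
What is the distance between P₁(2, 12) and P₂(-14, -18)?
Using the distance formula: d = sqrt((x₂-x₁)² + (y₂-y₁)²)
dx = (-14) - 2 = -16
dy = (-18) - 12 = -30
d = sqrt((-16)² + (-30)²) = sqrt(256 + 900) = sqrt(1156) = 34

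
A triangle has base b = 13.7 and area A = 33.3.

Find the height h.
A = ½bh  →  h = 2A/b
h = 2·33.3/13.7 = 4.861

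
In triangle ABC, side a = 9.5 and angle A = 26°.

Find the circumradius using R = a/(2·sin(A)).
R = a/(2·sin(A)) = 9.5/(2·sin(26°))
R = 9.5/(2·0.438371) = 9.5/0.876742 = 10.84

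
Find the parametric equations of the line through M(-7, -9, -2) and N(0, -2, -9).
Direction vector d = N - M = (7, 7, -7)
x = -7 + 7t, y = -9 + 7t, z = -2 - 7t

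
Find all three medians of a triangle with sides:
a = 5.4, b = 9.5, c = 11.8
Using m_x = ½√(2y² + 2z² - x²):
m_a = ½√(2·9.5² + 2·11.8² - 5.4²) = ½√429.82 = 10.37
m_b = ½√(2·5.4² + 2·11.8² - 9.5²) = ½√246.55 = 7.851
m_c = ½√(2·5.4² + 2·9.5² - 11.8²) = ½√99.58 = 4.989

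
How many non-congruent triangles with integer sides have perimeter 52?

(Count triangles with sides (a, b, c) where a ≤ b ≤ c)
With a ≤ b ≤ c and a + b + c = 52, the triangle inequality a + b > c gives c < 52/2, so c ≤ 25.
Iterate a from 1 to ⌊p/3⌋ = 17; for each a, b ranges from a to ⌊(p−a)/2⌋ with c = p − a − b, keeping only c ≥ b.
Triples: (2, 25, 25), (3, 24, 25), (4, 23, 25), …
Count = 56 triangles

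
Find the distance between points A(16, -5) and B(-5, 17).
Using the distance formula: d = sqrt((x₂-x₁)² + (y₂-y₁)²)
dx = (-5) - 16 = -21
dy = 17 - (-5) = 22
d = sqrt((-21)² + 22²) = sqrt(441 + 484) = sqrt(925) = 30.41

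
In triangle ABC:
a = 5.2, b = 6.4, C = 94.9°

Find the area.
Using A = ½ab·sin(C):
A = ½·5.2·6.4·sin(94.9°) = ½·33.28·0.996345 = 16.58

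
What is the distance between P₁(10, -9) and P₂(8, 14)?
Using the distance formula: d = sqrt((x₂-x₁)² + (y₂-y₁)²)
dx = 8 - 10 = -2
dy = 14 - (-9) = 23
d = sqrt((-2)² + 23²) = sqrt(4 + 529) = sqrt(533) = 23.09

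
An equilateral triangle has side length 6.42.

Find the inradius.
For an equilateral triangle, r = s/(2√3) where s is the side.
r = 6.42/(2√3) = 6.42/3.464102 = 1.853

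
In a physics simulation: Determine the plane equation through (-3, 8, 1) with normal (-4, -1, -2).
d = n·P = (-4)(-3) + (-1)(8) + (-2)(1) = 2
Plane: -4x - y - 2z = 2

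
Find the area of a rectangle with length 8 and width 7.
Area = length * width
Area = 8 * 7
Area = 56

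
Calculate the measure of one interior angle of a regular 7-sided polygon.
Interior angle of a regular n-gon = (n-2)*180/n
Interior angle = (7-2)*180/7
Interior angle = 5*180/7
Interior angle = 900/7
Interior angle = 128.57 degrees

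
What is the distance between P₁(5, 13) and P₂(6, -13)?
Using the distance formula: d = sqrt((x₂-x₁)² + (y₂-y₁)²)
dx = 6 - 5 = 1
dy = (-13) - 13 = -26
d = sqrt(1² + (-26)²) = sqrt(1 + 676) = sqrt(677) = 26.02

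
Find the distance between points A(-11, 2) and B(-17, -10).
Using the distance formula: d = sqrt((x₂-x₁)² + (y₂-y₁)²)
dx = (-17) - (-11) = -6
dy = (-10) - 2 = -12
d = sqrt((-6)² + (-12)²) = sqrt(36 + 144) = sqrt(180) = 13.42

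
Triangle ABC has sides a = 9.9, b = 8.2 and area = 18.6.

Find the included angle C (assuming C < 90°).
Area = ½ab·sin(C)  →  sin(C) = 2·Area/(ab)
sin(C) = 2·18.6/(9.9·8.2) = 0.458241
C = arcsin(0.458241) = 27.27°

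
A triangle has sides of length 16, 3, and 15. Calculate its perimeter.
Perimeter = sum of all sides
Perimeter = 16 + 3 + 15
Perimeter = 34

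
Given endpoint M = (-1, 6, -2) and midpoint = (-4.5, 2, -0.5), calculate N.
N = (2×(-4.5) - (-1), 2×2 - 6, 2×(-0.5) - (-2)) = (-8, -2, 1)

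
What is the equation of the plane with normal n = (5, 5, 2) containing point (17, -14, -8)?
d = n·P = (5)(17) + (5)(-14) + (2)(-8) = -1
Plane: 5x + 5y + 2z = -1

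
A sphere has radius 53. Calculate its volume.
Volume = (4/3) * pi * r³
Volume = (4/3) * pi * 53³
Volume = (4/3) * pi * 148877
Volume = 623614.52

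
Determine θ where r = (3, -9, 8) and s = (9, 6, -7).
r·s = -83, |r|² = 154, |s|² = 166
cos θ = -83/√25564 ≈ -0.5191
θ ≈ 121.3°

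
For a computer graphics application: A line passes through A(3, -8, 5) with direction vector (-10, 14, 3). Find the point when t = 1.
P(1) = (3 + (-10)(1), -8 + 14(1), 5 + 3(1)) = (-7, 6, 8)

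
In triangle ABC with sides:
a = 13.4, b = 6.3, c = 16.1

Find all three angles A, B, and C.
By the law of cosines:
cos(A) = (b² + c² - a²)/(2bc) = 0.588287  →  A = 53.96°
cos(B) = (a² + c² - b²)/(2ac) = 0.924910  →  B = 22.35°
cos(C) = (a² + b² - c²)/(2ab) = -0.236674  →  C = 103.7°
Check: A + B + C = 180.0° ✓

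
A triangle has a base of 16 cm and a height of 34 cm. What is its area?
Area = (1/2) * base * height
Area = (1/2) * 16 * 34
Area = 272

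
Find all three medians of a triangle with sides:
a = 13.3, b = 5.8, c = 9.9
Using m_x = ½√(2y² + 2z² - x²):
m_a = ½√(2·5.8² + 2·9.9² - 13.3²) = ½√86.41 = 4.648
m_b = ½√(2·13.3² + 2·9.9² - 5.8²) = ½√516.16 = 11.36
m_c = ½√(2·13.3² + 2·5.8² - 9.9²) = ½√323.05 = 8.987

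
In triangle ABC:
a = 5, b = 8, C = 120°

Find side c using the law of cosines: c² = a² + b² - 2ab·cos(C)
c² = 5² + 8² - 2·5·8·cos(120°)
c² = 25 + 64 - 80·-0.5000 = 129
c = √129 = 11.36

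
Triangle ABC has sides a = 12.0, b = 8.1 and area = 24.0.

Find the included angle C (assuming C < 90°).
Area = ½ab·sin(C)  →  sin(C) = 2·Area/(ab)
sin(C) = 2·24.0/(12.0·8.1) = 0.493827
C = arcsin(0.493827) = 29.59°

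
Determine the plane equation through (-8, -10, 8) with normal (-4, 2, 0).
d = n·P = (-4)(-8) + (2)(-10) + (0)(8) = 12
Plane: -4x + 2y = 12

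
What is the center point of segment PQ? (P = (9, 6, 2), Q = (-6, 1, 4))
Midpoint = ((9-6)/2, (6+1)/2, (2+4)/2) = (1.5, 3.5, 3)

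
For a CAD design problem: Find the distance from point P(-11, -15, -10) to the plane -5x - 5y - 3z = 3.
d = |(-5)(-11) + (-5)(-15) + (-3)(-10) - (3)| / √((-5)² + (-5)² + (-3)²) = 157/√59 = 20.44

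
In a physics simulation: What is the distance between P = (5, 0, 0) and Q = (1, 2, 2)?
d = √[(-4)² + (2)² + (2)²] = √24 = 4.899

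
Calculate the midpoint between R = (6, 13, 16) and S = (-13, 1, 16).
Midpoint = ((6-13)/2, (13+1)/2, (16+16)/2) = (-3.5, 7, 16)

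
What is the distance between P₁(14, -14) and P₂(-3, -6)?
Using the distance formula: d = sqrt((x₂-x₁)² + (y₂-y₁)²)
dx = (-3) - 14 = -17
dy = (-6) - (-14) = 8
d = sqrt((-17)² + 8²) = sqrt(289 + 64) = sqrt(353) = 18.79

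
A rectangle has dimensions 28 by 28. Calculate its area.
Area = length * width
Area = 28 * 28
Area = 784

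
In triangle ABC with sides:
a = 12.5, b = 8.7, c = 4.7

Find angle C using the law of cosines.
cos(C) = (a² + b² - c²)/(2ab)
cos(C) = (12.5² + 8.7² - 4.7²)/(2·12.5·8.7) = 209.85/217.5 = 0.964828
C = arccos(0.964828) = 15.24°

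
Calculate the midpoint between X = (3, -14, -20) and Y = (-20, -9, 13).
Midpoint = ((3-20)/2, (-14-9)/2, (-20+13)/2) = (-8.5, -11.5, -3.5)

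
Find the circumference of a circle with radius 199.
Circumference = 2 * pi * r
Circumference = 2 * pi * 199
Circumference = 1250.35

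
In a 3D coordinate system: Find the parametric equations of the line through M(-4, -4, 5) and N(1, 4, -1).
Direction vector d = N - M = (5, 8, -6)
x = -4 + 5t, y = -4 + 8t, z = 5 - 6t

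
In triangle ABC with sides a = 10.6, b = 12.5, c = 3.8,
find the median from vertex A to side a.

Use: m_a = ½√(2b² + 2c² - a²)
m_a = ½√(2·12.5² + 2·3.8² - 10.6²)
m_a = ½√(312.5 + 28.88 - 112.36) = ½√229.02 = 7.567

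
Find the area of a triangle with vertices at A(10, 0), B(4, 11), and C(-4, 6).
Using the coordinate formula: Area = (1/2)|x₁(y₂-y₃) + x₂(y₃-y₁) + x₃(y₁-y₂)|
Area = (1/2)|10(11-6) + 4(6-0) + (-4)(0-11)|
Area = (1/2)|10*5 + 4*6 + (-4)*(-11)|
Area = (1/2)|50 + 24 + 44|
Area = (1/2)*118 = 59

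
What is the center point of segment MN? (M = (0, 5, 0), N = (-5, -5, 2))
Midpoint = ((0-5)/2, (5-5)/2, (0+2)/2) = (-2.5, 0, 1)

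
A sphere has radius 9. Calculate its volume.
Volume = (4/3) * pi * r³
Volume = (4/3) * pi * 9³
Volume = (4/3) * pi * 729
Volume = 3053.63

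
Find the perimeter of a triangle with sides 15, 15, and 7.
Perimeter = sum of all sides
Perimeter = 15 + 15 + 7
Perimeter = 37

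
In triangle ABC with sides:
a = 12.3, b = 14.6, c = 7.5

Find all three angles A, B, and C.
By the law of cosines:
cos(A) = (b² + c² - a²)/(2bc) = 0.539361  →  A = 57.36°
cos(B) = (a² + c² - b²)/(2ac) = -0.030461  →  B = 91.75°
cos(C) = (a² + b² - c²)/(2ab) = 0.858113  →  C = 30.89°
Check: A + B + C = 180.0° ✓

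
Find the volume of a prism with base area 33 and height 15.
Volume = base area * height
Volume = 33 * 15
Volume = 495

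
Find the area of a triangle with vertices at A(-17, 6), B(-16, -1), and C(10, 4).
Using the coordinate formula: Area = (1/2)|x₁(y₂-y₃) + x₂(y₃-y₁) + x₃(y₁-y₂)|
Area = (1/2)|(-17)((-1)-4) + (-16)(4-6) + 10(6-(-1))|
Area = (1/2)|(-17)*(-5) + (-16)*(-2) + 10*7|
Area = (1/2)|85 + 32 + 70|
Area = (1/2)*187 = 93.50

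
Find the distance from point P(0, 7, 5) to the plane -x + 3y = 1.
d = |(-1)(0) + 3(7) + 0(5) - (1)| / √((-1)² + 3² + 0²) = 20/√10 = 6.325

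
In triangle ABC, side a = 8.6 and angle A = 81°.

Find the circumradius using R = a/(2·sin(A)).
R = a/(2·sin(A)) = 8.6/(2·sin(81°))
R = 8.6/(2·0.987688) = 8.6/1.975377 = 4.354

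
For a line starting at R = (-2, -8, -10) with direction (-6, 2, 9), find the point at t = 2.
P(2) = (-2 + (-6)(2), -8 + 2(2), -10 + 9(2)) = (-14, -4, 8)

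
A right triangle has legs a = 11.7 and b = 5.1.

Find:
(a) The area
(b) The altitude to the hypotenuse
(a) Area = ½ab = ½·11.7·5.1 = 29.835
(b) Hypotenuse c = √(11.7² + 5.1²) = √162.9 = 12.7632
    Area = ½·c·h_c  →  h_c = 2·Area/c = 2·29.835/12.7632 = 4.675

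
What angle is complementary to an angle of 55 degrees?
Complementary angles sum to 90 degrees.
Other angle = 90 - 55
Other angle = 35 degrees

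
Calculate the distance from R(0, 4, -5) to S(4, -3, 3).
d = √[(4)² + (-7)² + (8)²] = √129 = 11.36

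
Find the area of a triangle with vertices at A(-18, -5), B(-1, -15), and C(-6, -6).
Using the coordinate formula: Area = (1/2)|x₁(y₂-y₃) + x₂(y₃-y₁) + x₃(y₁-y₂)|
Area = (1/2)|(-18)((-15)-(-6)) + (-1)((-6)-(-5)) + (-6)((-5)-(-15))|
Area = (1/2)|(-18)*(-9) + (-1)*(-1) + (-6)*10|
Area = (1/2)|162 + 1 + (-60)|
Area = (1/2)*103 = 51.50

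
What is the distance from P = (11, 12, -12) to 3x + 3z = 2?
d = |3(11) + 0(12) + 3(-12) - (2)| / √(3² + 0² + 3²) = 5/√18 = 1.179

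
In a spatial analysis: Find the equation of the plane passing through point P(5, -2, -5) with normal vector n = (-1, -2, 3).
d = n·P = (-1)(5) + (-2)(-2) + (3)(-5) = -16
Plane: -x - 2y + 3z = -16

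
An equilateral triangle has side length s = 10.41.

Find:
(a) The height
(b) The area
(a) Height h = s·√3/2 = 10.41·√3/2 = 9.015
(b) Area = (√3/4)·s² = (√3/4)·10.41² = (√3/4)·108.368 = 46.92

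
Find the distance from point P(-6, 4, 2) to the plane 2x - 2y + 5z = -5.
d = |2(-6) + (-2)(4) + 5(2) - (-5)| / √(2² + (-2)² + 5²) = 5/√33 = 0.8704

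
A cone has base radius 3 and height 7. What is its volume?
Volume = (1/3) * pi * r² * h
Volume = (1/3) * pi * 3² * 7
Volume = (1/3) * pi * 9 * 7
Volume = (1/3) * pi * 63
Volume = 65.97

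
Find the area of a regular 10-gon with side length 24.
For a regular 10-gon with side length s = 24:
Apothem a = s / (2*tan(pi/10)) = 24 / (2*tan(pi/10)) ≈ 36.9322
Perimeter P = 10 * 24 = 240
Area = (1/2) * P * a = (1/2) * 240 * 36.9322 = 4431.86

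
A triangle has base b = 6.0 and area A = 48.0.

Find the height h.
A = ½bh  →  h = 2A/b
h = 2·48.0/6.0 = 16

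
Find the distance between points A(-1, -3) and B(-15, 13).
Using the distance formula: d = sqrt((x₂-x₁)² + (y₂-y₁)²)
dx = (-15) - (-1) = -14
dy = 13 - (-3) = 16
d = sqrt((-14)² + 16²) = sqrt(196 + 256) = sqrt(452) = 21.26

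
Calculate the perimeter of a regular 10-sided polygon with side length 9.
Perimeter = number of sides * side length
Perimeter = 10 * 9
Perimeter = 90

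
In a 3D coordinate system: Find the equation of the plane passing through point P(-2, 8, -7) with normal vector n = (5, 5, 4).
d = n·P = (5)(-2) + (5)(8) + (4)(-7) = 2
Plane: 5x + 5y + 4z = 2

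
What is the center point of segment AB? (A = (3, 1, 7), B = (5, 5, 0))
Midpoint = ((3+5)/2, (1+5)/2, (7+0)/2) = (4, 3, 3.5)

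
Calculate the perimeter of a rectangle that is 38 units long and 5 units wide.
Perimeter = 2 * (length + width)
Perimeter = 2 * (38 + 5)
Perimeter = 2 * 43
Perimeter = 86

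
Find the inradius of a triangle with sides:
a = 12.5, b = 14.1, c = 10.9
s = (a+b+c)/2 = (12.5+14.1+10.9)/2 = 18.75
Area = √(s(s-a)(s-b)(s-c)) = √(18.75·6.25·4.65·7.85) = 65.4036
r = Area/s = 65.4036/18.75 = 3.488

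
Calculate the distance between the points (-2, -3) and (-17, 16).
Using the distance formula: d = sqrt((x₂-x₁)² + (y₂-y₁)²)
dx = (-17) - (-2) = -15
dy = 16 - (-3) = 19
d = sqrt((-15)² + 19²) = sqrt(225 + 361) = sqrt(586) = 24.21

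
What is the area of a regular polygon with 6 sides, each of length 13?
For a regular 6-gon with side length s = 13:
Apothem a = s / (2*tan(pi/6)) = 13 / (2*tan(pi/6)) ≈ 11.2583
Perimeter P = 6 * 13 = 78
Area = (1/2) * P * a = (1/2) * 78 * 11.2583 = 439.07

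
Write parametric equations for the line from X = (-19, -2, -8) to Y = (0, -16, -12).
Direction vector d = Y - X = (19, -14, -4)
x = -19 + 19t, y = -2 - 14t, z = -8 - 4t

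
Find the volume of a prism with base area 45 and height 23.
Volume = base area * height
Volume = 45 * 23
Volume = 1035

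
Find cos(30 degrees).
cos(30 degrees) = sqrt(3)/2
Decimal approximation: 0.866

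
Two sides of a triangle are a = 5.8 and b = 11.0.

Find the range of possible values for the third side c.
By the triangle inequality: |a - b| < c < a + b
|5.8 - 11.0| < c < 5.8 + 11.0
5.2 < c < 16.8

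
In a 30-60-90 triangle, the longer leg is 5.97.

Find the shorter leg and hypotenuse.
In a 30-60-90 triangle, sides are in ratio 1 : √3 : 2.
Long leg = short leg·√3  →  short leg = 5.97/√3 = 3.447
Hypotenuse = 2·(short leg) = 2·5.97/√3 = 6.894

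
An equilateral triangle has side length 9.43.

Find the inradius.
For an equilateral triangle, r = s/(2√3) where s is the side.
r = 9.43/(2√3) = 9.43/3.464102 = 2.722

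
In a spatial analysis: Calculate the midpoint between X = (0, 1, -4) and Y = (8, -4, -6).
Midpoint = ((0+8)/2, (1-4)/2, (-4-6)/2) = (4, -1.5, -5)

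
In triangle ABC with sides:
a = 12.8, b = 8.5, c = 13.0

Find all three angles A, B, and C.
By the law of cosines:
cos(A) = (b² + c² - a²)/(2bc) = 0.350271  →  A = 69.5°
cos(B) = (a² + c² - b²)/(2ac) = 0.783023  →  B = 38.46°
cos(C) = (a² + b² - c²)/(2ab) = 0.308318  →  C = 72.04°
Check: A + B + C = 180.0° ✓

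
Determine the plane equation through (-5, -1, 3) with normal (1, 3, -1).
d = n·P = (1)(-5) + (3)(-1) + (-1)(3) = -11
Plane: x + 3y - z = -11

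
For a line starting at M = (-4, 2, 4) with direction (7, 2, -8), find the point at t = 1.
P(1) = (-4 + 7(1), 2 + 2(1), 4 + (-8)(1)) = (3, 4, -4)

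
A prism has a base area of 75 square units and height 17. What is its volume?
Volume = base area * height
Volume = 75 * 17
Volume = 1275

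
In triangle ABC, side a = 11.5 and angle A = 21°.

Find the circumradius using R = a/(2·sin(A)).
R = a/(2·sin(A)) = 11.5/(2·sin(21°))
R = 11.5/(2·0.358368) = 11.5/0.716736 = 16.04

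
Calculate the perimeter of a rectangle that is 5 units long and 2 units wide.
Perimeter = 2 * (length + width)
Perimeter = 2 * (5 + 2)
Perimeter = 2 * 7
Perimeter = 14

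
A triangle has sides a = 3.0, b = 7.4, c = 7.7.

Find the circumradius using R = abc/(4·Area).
s = (a+b+c)/2 = 9.05
Area = √(s(s-a)(s-b)(s-c)) = √(9.05·6.05·1.65·1.35) = 11.0436
R = abc/(4·Area) = (3.0·7.4·7.7)/(4·11.0436) = 170.94/44.1744 = 3.87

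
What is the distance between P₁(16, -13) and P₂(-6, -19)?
Using the distance formula: d = sqrt((x₂-x₁)² + (y₂-y₁)²)
dx = (-6) - 16 = -22
dy = (-19) - (-13) = -6
d = sqrt((-22)² + (-6)²) = sqrt(484 + 36) = sqrt(520) = 22.80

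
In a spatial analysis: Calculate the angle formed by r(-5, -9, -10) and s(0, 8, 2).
r·s = -92, |r|² = 206, |s|² = 68
cos θ = -92/√14008 ≈ -0.7773
θ ≈ 141.0°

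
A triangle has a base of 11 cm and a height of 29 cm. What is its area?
Area = (1/2) * base * height
Area = (1/2) * 11 * 29
Area = 159.50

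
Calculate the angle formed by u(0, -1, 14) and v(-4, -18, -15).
u·v = -192, |u|² = 197, |v|² = 565
cos θ = -192/√111305 ≈ -0.5755
θ ≈ 125.1°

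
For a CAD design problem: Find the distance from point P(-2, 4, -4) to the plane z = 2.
d = |0(-2) + 0(4) + 1(-4) - (2)| / √(0² + 0² + 1²) = 6/√1 = 6.0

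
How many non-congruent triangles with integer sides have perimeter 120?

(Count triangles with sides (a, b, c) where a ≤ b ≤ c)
With a ≤ b ≤ c and a + b + c = 120, the triangle inequality a + b > c gives c < 120/2, so c ≤ 59.
Iterate a from 1 to ⌊p/3⌋ = 40; for each a, b ranges from a to ⌊(p−a)/2⌋ with c = p − a − b, keeping only c ≥ b.
Triples: (2, 59, 59), (3, 58, 59), (4, 57, 59), …
Count = 300 triangles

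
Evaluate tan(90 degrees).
tan(90 degrees) = undefined
Decimal approximation: undefined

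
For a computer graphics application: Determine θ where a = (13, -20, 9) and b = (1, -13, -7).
a·b = 210, |a|² = 650, |b|² = 219
cos θ = 210/√142350 ≈ 0.5566
θ ≈ 56.18°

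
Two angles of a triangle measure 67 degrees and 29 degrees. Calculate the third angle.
Sum of angles in a triangle = 180 degrees
Third angle = 180 - 67 - 29
Third angle = 84 degrees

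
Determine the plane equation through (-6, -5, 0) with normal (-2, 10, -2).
d = n·P = (-2)(-6) + (10)(-5) + (-2)(0) = -38
Plane: -2x + 10y - 2z = -38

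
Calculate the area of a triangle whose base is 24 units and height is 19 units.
Area = (1/2) * base * height
Area = (1/2) * 24 * 19
Area = 228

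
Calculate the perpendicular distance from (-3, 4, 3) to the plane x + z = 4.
d = |1(-3) + 0(4) + 1(3) - (4)| / √(1² + 0² + 1²) = 4/√2 = 2.828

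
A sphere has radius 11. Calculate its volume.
Volume = (4/3) * pi * r³
Volume = (4/3) * pi * 11³
Volume = (4/3) * pi * 1331
Volume = 5575.28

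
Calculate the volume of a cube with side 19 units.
Volume = s³
Volume = 19³
Volume = 6859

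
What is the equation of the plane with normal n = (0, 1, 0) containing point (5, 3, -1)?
d = n·P = (0)(5) + (1)(3) + (0)(-1) = 3
Plane: y = 3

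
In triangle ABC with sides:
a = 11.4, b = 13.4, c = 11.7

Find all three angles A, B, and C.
By the law of cosines:
cos(A) = (b² + c² - a²)/(2bc) = 0.594751  →  A = 53.51°
cos(B) = (a² + c² - b²)/(2ac) = 0.327223  →  B = 70.9°
cos(C) = (a² + b² - c²)/(2ab) = 0.565037  →  C = 55.6°
Check: A + B + C = 180.0° ✓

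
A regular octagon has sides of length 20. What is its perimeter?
Perimeter = number of sides * side length
Perimeter = 8 * 20
Perimeter = 160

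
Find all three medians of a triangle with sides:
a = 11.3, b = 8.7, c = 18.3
Using m_x = ½√(2y² + 2z² - x²):
m_a = ½√(2·8.7² + 2·18.3² - 11.3²) = ½√693.47 = 13.17
m_b = ½√(2·11.3² + 2·18.3² - 8.7²) = ½√849.47 = 14.57
m_c = ½√(2·11.3² + 2·8.7² - 18.3²) = ½√71.87 = 4.239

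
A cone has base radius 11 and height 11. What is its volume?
Volume = (1/3) * pi * r² * h
Volume = (1/3) * pi * 11² * 11
Volume = (1/3) * pi * 121 * 11
Volume = (1/3) * pi * 1331
Volume = 1393.82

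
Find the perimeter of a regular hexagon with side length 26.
Perimeter = number of sides * side length
Perimeter = 6 * 26
Perimeter = 156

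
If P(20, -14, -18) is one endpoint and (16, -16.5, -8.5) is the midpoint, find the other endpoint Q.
Q = (2×16 - 20, 2×(-16.5) - (-14), 2×(-8.5) - (-18)) = (12, -19, 1)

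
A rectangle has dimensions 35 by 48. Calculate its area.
Area = length * width
Area = 35 * 48
Area = 1680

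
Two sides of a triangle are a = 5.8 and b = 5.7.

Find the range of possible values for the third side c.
By the triangle inequality: |a - b| < c < a + b
|5.8 - 5.7| < c < 5.8 + 5.7
0.1 < c < 11.5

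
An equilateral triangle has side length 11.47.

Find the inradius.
For an equilateral triangle, r = s/(2√3) where s is the side.
r = 11.47/(2√3) = 11.47/3.464102 = 3.311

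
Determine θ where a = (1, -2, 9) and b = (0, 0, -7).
a·b = -63, |a|² = 86, |b|² = 49
cos θ = -63/√4214 ≈ -0.9705
θ ≈ 166.0°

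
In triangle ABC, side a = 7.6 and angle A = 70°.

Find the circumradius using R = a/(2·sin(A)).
R = a/(2·sin(A)) = 7.6/(2·sin(70°))
R = 7.6/(2·0.939693) = 7.6/1.879385 = 4.044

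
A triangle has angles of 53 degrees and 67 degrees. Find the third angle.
Sum of angles in a triangle = 180 degrees
Third angle = 180 - 53 - 67
Third angle = 60 degrees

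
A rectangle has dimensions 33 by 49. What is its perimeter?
Perimeter = 2 * (length + width)
Perimeter = 2 * (33 + 49)
Perimeter = 2 * 82
Perimeter = 164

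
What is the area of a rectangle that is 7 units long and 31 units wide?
Area = length * width
Area = 7 * 31
Area = 217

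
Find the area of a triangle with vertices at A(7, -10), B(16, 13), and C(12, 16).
Using the coordinate formula: Area = (1/2)|x₁(y₂-y₃) + x₂(y₃-y₁) + x₃(y₁-y₂)|
Area = (1/2)|7(13-16) + 16(16-(-10)) + 12((-10)-13)|
Area = (1/2)|7*(-3) + 16*26 + 12*(-23)|
Area = (1/2)|(-21) + 416 + (-276)|
Area = (1/2)*119 = 59.50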